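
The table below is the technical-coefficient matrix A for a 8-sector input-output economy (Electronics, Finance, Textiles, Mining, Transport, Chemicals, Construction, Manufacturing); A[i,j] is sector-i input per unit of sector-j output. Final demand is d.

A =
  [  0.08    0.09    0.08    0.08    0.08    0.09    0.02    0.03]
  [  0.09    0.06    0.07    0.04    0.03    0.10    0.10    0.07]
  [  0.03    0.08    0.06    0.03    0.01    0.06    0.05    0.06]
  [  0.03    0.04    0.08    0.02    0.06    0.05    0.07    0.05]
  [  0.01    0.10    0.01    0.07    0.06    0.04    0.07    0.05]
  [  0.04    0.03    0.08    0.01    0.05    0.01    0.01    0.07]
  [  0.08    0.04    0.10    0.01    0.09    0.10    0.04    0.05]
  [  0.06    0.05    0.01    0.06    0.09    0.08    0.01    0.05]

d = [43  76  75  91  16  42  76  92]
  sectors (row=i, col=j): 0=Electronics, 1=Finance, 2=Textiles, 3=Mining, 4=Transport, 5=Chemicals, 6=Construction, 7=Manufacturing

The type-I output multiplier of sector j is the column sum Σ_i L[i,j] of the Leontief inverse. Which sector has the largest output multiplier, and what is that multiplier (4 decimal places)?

Chemicals (1.9352)

Form M = I − A:
  [  0.92   -0.09   -0.08   -0.08   -0.08   -0.09   -0.02   -0.03]
  [ -0.09    0.94   -0.07   -0.04   -0.03   -0.10   -0.10   -0.07]
  [ -0.03   -0.08    0.94   -0.03   -0.01   -0.06   -0.05   -0.06]
  [ -0.03   -0.04   -0.08    0.98   -0.06   -0.05   -0.07   -0.05]
  [ -0.01   -0.10   -0.01   -0.07    0.94   -0.04   -0.07   -0.05]
  [ -0.04   -0.03   -0.08   -0.01   -0.05    0.99   -0.01   -0.07]
  [ -0.08   -0.04   -0.10   -0.01   -0.09   -0.10    0.96   -0.05]
  [ -0.06   -0.05   -0.01   -0.06   -0.09   -0.08   -0.01    0.95]
Leontief inverse L = M⁻¹:
  [  1.1296    0.1514    0.1399    0.1195    0.1326    0.1514    0.0674    0.0836]
  [  0.1451    1.1199    0.1340    0.0787    0.0889    0.1664    0.1419    0.1241]
  [  0.0680    0.1198    1.1024    0.0555    0.0477    0.1059    0.0810    0.0981]
  [  0.0663    0.0841    0.1221    1.0476    0.0999    0.0964    0.1021    0.0889]
  [  0.0503    0.1434    0.0552    0.0981    1.1035    0.0903    0.1084    0.0912]
  [  0.0668    0.0655    0.1080    0.0342    0.0794    1.0457    0.0340    0.0986]
  [  0.1246    0.0979    0.1524    0.0474    0.1394    0.1554    1.0787    0.0988]
  [  0.0956    0.0952    0.0511    0.0911    0.1326    0.1238    0.0435    1.0891]
Total output x = L · d:
  x_0 = 1.1296·43 + 0.1514·76 + 0.1399·75 + 0.1195·91 + 0.1326·16 + 0.1514·42 + 0.0674·76 + 0.0836·92 = 102.7482
  x_1 = 0.1451·43 + 1.1199·76 + 0.1340·75 + 0.0787·91 + 0.0889·16 + 0.1664·42 + 0.1419·76 + 0.1241·92 = 139.1765
  x_2 = 0.0680·43 + 0.1198·76 + 1.1024·75 + 0.0555·91 + 0.0477·16 + 0.1059·42 + 0.0810·76 + 0.0981·92 = 120.1583
  x_3 = 0.0663·43 + 0.0841·76 + 0.1221·75 + 1.0476·91 + 0.0999·16 + 0.0964·42 + 0.1021·76 + 0.0889·92 = 135.3172
  x_4 = 0.0503·43 + 0.1434·76 + 0.0552·75 + 0.0981·91 + 1.1035·16 + 0.0903·42 + 0.1084·76 + 0.0912·92 = 64.2086
  x_5 = 0.0668·43 + 0.0655·76 + 0.1080·75 + 0.0342·91 + 0.0794·16 + 1.0457·42 + 0.0340·76 + 0.0986·92 = 75.9049
  x_6 = 0.1246·43 + 0.0979·76 + 0.1524·75 + 0.0474·91 + 0.1394·16 + 0.1554·42 + 1.0787·76 + 0.0988·92 = 128.3749
  x_7 = 0.0956·43 + 0.0952·76 + 0.0511·75 + 0.0911·91 + 0.1326·16 + 0.1238·42 + 0.0435·76 + 1.0891·92 = 134.2939
Output multipliers (column sums of L):
  Electronics: 1.7463
  Finance: 1.8773
  Textiles: 1.8653
  Mining: 1.5721
  Transport: 1.8238
  Chemicals: 1.9352
  Construction: 1.6570
  Manufacturing: 1.7725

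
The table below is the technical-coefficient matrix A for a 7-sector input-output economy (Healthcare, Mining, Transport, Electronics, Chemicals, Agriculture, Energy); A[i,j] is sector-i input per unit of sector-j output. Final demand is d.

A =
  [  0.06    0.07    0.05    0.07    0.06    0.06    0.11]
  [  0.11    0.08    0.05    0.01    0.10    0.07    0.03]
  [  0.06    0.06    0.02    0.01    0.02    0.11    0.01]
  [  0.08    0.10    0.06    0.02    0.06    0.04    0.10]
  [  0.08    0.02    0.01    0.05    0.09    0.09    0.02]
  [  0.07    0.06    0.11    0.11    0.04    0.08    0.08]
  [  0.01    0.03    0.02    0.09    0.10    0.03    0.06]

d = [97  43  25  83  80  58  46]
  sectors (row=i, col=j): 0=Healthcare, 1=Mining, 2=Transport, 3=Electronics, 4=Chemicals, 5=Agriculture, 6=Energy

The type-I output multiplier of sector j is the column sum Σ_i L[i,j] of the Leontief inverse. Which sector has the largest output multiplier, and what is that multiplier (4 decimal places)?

Form M = I − A:
  [  0.94   -0.07   -0.05   -0.07   -0.06   -0.06   -0.11]
  [ -0.11    0.92   -0.05   -0.01   -0.10   -0.07   -0.03]
  [ -0.06   -0.06    0.98   -0.01   -0.02   -0.11   -0.01]
  [ -0.08   -0.10   -0.06    0.98   -0.06   -0.04   -0.10]
  [ -0.08   -0.02   -0.01   -0.05    0.91   -0.09   -0.02]
  [ -0.07   -0.06   -0.11   -0.11   -0.04    0.92   -0.08]
  [ -0.01   -0.03   -0.02   -0.09   -0.10   -0.03    0.94]
Leontief inverse L = M⁻¹:
  [  1.1132    0.1181    0.0871    0.1151    0.1184    0.1138    0.1594]
  [  0.1650    1.1250    0.0864    0.0532    0.1538    0.1265    0.0758]
  [  0.0975    0.0927    1.0507    0.0420    0.0538    0.1475    0.0437]
  [  0.1317    0.1449    0.0937    1.0619    0.1166    0.0931    0.1444]
  [  0.1240    0.0572    0.0425    0.0884    1.1328    0.1342    0.0617]
  [  0.1325    0.1187    0.1548    0.1585    0.1010    1.1444    0.1374]
  [  0.0492    0.0629    0.0445    0.1199    0.1422    0.0681    1.0937]
Total output x = L · d:
  x_0 = 1.1132·97 + 0.1181·43 + 0.0871·25 + 0.1151·83 + 0.1184·80 + 0.1138·58 + 0.1594·46 = 148.1946
  x_1 = 0.1650·97 + 1.1250·43 + 0.0864·25 + 0.0532·83 + 0.1538·80 + 0.1265·58 + 0.0758·46 = 94.0820
  x_2 = 0.0975·97 + 0.0927·43 + 1.0507·25 + 0.0420·83 + 0.0538·80 + 0.1475·58 + 0.0437·46 = 58.0647
  x_3 = 0.1317·97 + 0.1449·43 + 0.0937·25 + 1.0619·83 + 0.1166·80 + 0.0931·58 + 0.1444·46 = 130.8615
  x_4 = 0.1240·97 + 0.0572·43 + 0.0425·25 + 0.0884·83 + 1.1328·80 + 0.1342·58 + 0.0617·46 = 124.1352
  x_5 = 0.1325·97 + 0.1187·43 + 0.1548·25 + 0.1585·83 + 0.1010·80 + 1.1444·58 + 0.1374·46 = 115.7612
  x_6 = 0.0492·97 + 0.0629·43 + 0.0445·25 + 0.1199·83 + 0.1422·80 + 0.0681·58 + 1.0937·46 = 84.1804
Output multipliers (column sums of L):
  Healthcare: 1.8132
  Mining: 1.7195
  Transport: 1.5597
  Electronics: 1.6389
  Chemicals: 1.8187
  Agriculture: 1.8277
  Energy: 1.7161

Agriculture (1.8277)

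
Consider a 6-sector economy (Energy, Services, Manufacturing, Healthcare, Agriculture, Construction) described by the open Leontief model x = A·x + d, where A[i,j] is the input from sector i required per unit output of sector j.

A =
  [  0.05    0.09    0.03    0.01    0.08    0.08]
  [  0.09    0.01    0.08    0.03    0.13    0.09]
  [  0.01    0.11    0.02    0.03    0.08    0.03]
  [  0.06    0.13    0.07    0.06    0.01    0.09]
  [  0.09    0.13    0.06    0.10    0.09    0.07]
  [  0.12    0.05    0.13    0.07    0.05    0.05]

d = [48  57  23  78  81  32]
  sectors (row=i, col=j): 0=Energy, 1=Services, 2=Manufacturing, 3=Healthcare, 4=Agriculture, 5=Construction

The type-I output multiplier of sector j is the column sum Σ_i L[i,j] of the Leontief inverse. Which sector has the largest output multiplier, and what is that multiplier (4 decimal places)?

Services (1.8696)

Form M = I − A:
  [  0.95   -0.09   -0.03   -0.01   -0.08   -0.08]
  [ -0.09    0.99   -0.08   -0.03   -0.13   -0.09]
  [ -0.01   -0.11    0.98   -0.03   -0.08   -0.03]
  [ -0.06   -0.13   -0.07    0.94   -0.01   -0.09]
  [ -0.09   -0.13   -0.06   -0.10    0.91   -0.07]
  [ -0.12   -0.05   -0.13   -0.07   -0.05    0.95]
Leontief inverse L = M⁻¹:
  [  1.0964    0.1361    0.0715    0.0410    0.1292    0.1209]
  [  0.1430    1.0779    0.1271    0.0701    0.1861    0.1385]
  [  0.0487    0.1484    1.0543    0.0568    0.1224    0.0659]
  [  0.1113    0.1824    0.1187    1.0920    0.0659    0.1387]
  [  0.1573    0.2064    0.1213    0.1459    1.1620    0.1361]
  [  0.1692    0.1185    0.1751    0.1048    0.1089    1.1016]
Total output x = L · d:
  x_0 = 1.0964·48 + 0.1361·57 + 0.0715·23 + 0.0410·78 + 0.1292·81 + 0.1209·32 = 79.5637
  x_1 = 0.1430·48 + 1.0779·57 + 0.1271·23 + 0.0701·78 + 0.1861·81 + 0.1385·32 = 96.2025
  x_2 = 0.0487·48 + 0.1484·57 + 1.0543·23 + 0.0568·78 + 0.1224·81 + 0.0659·32 = 51.5011
  x_3 = 0.1113·48 + 0.1824·57 + 0.1187·23 + 1.0920·78 + 0.0659·81 + 0.1387·32 = 113.4128
  x_4 = 0.1573·48 + 0.2064·57 + 0.1213·23 + 0.1459·78 + 1.1620·81 + 0.1361·32 = 131.9546
  x_5 = 0.1692·48 + 0.1185·57 + 0.1751·23 + 0.1048·78 + 0.1089·81 + 1.1016·32 = 71.1469
Output multipliers (column sums of L):
  Energy: 1.7258
  Services: 1.8696
  Manufacturing: 1.6681
  Healthcare: 1.5106
  Agriculture: 1.7745
  Construction: 1.7016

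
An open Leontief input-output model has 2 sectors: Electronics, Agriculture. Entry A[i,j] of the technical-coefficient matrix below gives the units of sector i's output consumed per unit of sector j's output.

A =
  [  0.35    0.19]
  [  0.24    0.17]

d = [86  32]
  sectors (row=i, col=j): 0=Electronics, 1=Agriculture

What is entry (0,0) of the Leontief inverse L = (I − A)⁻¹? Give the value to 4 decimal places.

L[0,0] = 1.6805

Form M = I − A:
  [  0.65   -0.19]
  [ -0.24    0.83]
Leontief inverse L = M⁻¹:
  [  1.6805    0.3847]
  [  0.4859    1.3161]
Total output x = L · d:
  x_0 = 1.6805·86 + 0.3847·32 = 156.8334
  x_1 = 0.4859·86 + 1.3161·32 = 83.9036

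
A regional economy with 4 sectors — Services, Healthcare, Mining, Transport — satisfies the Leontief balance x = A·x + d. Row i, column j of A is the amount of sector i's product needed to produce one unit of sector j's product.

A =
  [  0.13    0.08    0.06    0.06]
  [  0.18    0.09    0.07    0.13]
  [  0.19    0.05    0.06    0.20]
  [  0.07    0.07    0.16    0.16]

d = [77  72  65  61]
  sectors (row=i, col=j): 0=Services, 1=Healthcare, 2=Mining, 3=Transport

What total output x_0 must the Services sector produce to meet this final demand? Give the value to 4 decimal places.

116.9617

Form M = I − A:
  [  0.87   -0.08   -0.06   -0.06]
  [ -0.18    0.91   -0.07   -0.13]
  [ -0.19   -0.05    0.94   -0.20]
  [ -0.07   -0.07   -0.16    0.84]
Leontief inverse L = M⁻¹:
  [  1.2090    0.1223    0.1086    0.1311]
  [  0.2880    1.1500    0.1436    0.2328]
  [  0.2983    0.1130    1.1443    0.3112]
  [  0.1816    0.1276    0.2390    1.2801]
Total output x = L · d:
  x_0 = 1.2090·77 + 0.1223·72 + 0.1086·65 + 0.1311·61 = 116.9617
  x_1 = 0.2880·77 + 1.1500·72 + 0.1436·65 + 0.2328·61 = 128.5146
  x_2 = 0.2983·77 + 0.1130·72 + 1.1443·65 + 0.3112·61 = 124.4738
  x_3 = 0.1816·77 + 0.1276·72 + 0.2390·65 + 1.2801·61 = 116.7847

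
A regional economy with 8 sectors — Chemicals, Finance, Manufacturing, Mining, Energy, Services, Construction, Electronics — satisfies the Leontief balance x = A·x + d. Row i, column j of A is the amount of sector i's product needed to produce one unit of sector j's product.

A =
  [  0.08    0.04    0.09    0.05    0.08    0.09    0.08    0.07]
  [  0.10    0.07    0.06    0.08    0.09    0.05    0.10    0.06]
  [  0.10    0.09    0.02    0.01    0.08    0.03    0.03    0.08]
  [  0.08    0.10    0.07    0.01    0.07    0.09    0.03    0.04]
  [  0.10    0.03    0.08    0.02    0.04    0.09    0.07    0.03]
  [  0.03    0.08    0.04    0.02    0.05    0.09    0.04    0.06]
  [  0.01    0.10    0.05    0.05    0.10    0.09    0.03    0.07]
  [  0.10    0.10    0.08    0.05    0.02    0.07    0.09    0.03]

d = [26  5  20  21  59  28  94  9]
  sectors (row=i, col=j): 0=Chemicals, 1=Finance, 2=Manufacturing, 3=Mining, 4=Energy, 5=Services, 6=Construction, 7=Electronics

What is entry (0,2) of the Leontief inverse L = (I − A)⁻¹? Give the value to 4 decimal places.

L[0,2] = 0.1599

Form M = I − A:
  [  0.92   -0.04   -0.09   -0.05   -0.08   -0.09   -0.08   -0.07]
  [ -0.10    0.93   -0.06   -0.08   -0.09   -0.05   -0.10   -0.06]
  [ -0.10   -0.09    0.98   -0.01   -0.08   -0.03   -0.03   -0.08]
  [ -0.08   -0.10   -0.07    0.99   -0.07   -0.09   -0.03   -0.04]
  [ -0.10   -0.03   -0.08   -0.02    0.96   -0.09   -0.07   -0.03]
  [ -0.03   -0.08   -0.04   -0.02   -0.05    0.91   -0.04   -0.06]
  [ -0.01   -0.10   -0.05   -0.05   -0.10   -0.09    0.97   -0.07]
  [ -0.10   -0.10   -0.08   -0.05   -0.02   -0.07   -0.09    0.97]
Leontief inverse L = M⁻¹:
  [  1.1651    0.1262    0.1599    0.0917    0.1564    0.1770    0.1480    0.1353]
  [  0.1916    1.1610    0.1372    0.1266    0.1738    0.1441    0.1741    0.1290]
  [  0.1717    0.1538    1.0797    0.0480    0.1395    0.0986    0.0911    0.1299]
  [  0.1555    0.1708    0.1300    1.0487    0.1364    0.1628    0.0924    0.0967]
  [  0.1654    0.0975    0.1347    0.0536    1.1026    0.1592    0.1235    0.0841]
  [  0.0910    0.1418    0.0895    0.0523    0.1038    1.1513    0.0913    0.1059]
  [  0.0871    0.1741    0.1109    0.0876    0.1641    0.1643    1.0923    0.1239]
  [  0.1801    0.1826    0.1459    0.0935    0.0980    0.1512    0.1560    1.0948]
Total output x = L · d:
  x_0 = 1.1651·26 + 0.1262·5 + 0.1599·20 + 0.0917·21 + 0.1564·59 + 0.1770·28 + 0.1480·94 + 0.1353·9 = 65.3623
  x_1 = 0.1916·26 + 1.1610·5 + 0.1372·20 + 0.1266·21 + 0.1738·59 + 0.1441·28 + 0.1741·94 + 0.1290·9 = 48.0093
  x_2 = 0.1717·26 + 0.1538·5 + 1.0797·20 + 0.0480·21 + 0.1395·59 + 0.0986·28 + 0.0911·94 + 0.1299·9 = 48.5584
  x_3 = 0.1555·26 + 0.1708·5 + 0.1300·20 + 1.0487·21 + 0.1364·59 + 0.1628·28 + 0.0924·94 + 0.0967·9 = 51.6855
  x_4 = 0.1654·26 + 0.0975·5 + 0.1347·20 + 0.0536·21 + 1.1026·59 + 0.1592·28 + 0.1235·94 + 0.0841·9 = 90.4809
  x_5 = 0.0910·26 + 0.1418·5 + 0.0895·20 + 0.0523·21 + 0.1038·59 + 1.1513·28 + 0.0913·94 + 0.1059·9 = 53.8606
  x_6 = 0.0871·26 + 0.1741·5 + 0.1109·20 + 0.0876·21 + 0.1641·59 + 0.1643·28 + 1.0923·94 + 0.1239·9 = 125.2712
  x_7 = 0.1801·26 + 0.1826·5 + 0.1459·20 + 0.0935·21 + 0.0980·59 + 0.1512·28 + 0.1560·94 + 1.0948·9 = 45.0107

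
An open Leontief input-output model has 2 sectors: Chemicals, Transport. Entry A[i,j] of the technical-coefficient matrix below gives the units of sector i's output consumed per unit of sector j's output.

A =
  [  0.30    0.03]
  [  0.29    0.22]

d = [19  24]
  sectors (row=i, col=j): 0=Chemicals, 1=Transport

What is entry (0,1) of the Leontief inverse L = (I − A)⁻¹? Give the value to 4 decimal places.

L[0,1] = 0.0558

Form M = I − A:
  [  0.70   -0.03]
  [ -0.29    0.78]
Leontief inverse L = M⁻¹:
  [  1.4517    0.0558]
  [  0.5397    1.3028]
Total output x = L · d:
  x_0 = 1.4517·19 + 0.0558·24 = 28.9224
  x_1 = 0.5397·19 + 1.3028·24 = 41.5224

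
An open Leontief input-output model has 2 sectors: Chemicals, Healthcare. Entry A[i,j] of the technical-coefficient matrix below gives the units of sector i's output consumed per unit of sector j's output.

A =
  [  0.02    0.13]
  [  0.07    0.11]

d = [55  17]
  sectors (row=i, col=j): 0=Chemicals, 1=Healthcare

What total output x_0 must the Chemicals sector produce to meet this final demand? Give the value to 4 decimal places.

Form M = I − A:
  [  0.98   -0.13]
  [ -0.07    0.89]
Leontief inverse L = M⁻¹:
  [  1.0312    0.1506]
  [  0.0811    1.1354]
Total output x = L · d:
  x_0 = 1.0312·55 + 0.1506·17 = 59.2747
  x_1 = 0.0811·55 + 1.1354·17 = 23.7632

59.2747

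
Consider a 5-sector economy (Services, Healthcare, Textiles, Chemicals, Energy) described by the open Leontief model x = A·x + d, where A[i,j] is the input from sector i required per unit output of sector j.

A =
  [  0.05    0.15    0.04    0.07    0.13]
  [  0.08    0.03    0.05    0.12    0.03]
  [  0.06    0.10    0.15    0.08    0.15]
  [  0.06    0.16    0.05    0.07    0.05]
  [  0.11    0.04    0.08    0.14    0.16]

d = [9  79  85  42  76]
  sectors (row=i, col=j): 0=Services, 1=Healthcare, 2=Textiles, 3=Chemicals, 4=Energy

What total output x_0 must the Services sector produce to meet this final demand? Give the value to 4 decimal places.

56.7025

Form M = I − A:
  [  0.95   -0.15   -0.04   -0.07   -0.13]
  [ -0.08    0.97   -0.05   -0.12   -0.03]
  [ -0.06   -0.10    0.85   -0.08   -0.15]
  [ -0.06   -0.16   -0.05    0.93   -0.05]
  [ -0.11   -0.04   -0.08   -0.14    0.84]
Leontief inverse L = M⁻¹:
  [  1.1098    0.2144    0.0929    0.1500    0.2049]
  [  0.1175    1.0895    0.0874    0.1694    0.0828]
  [  0.1345    0.1876    1.2286    0.1788    0.2575]
  [  0.1088    0.2186    0.0951    1.1363    0.1093]
  [  0.1819    0.1342    0.1492    0.2341    1.2640]
Total output x = L · d:
  x_0 = 1.1098·9 + 0.2144·79 + 0.0929·85 + 0.1500·42 + 0.2049·76 = 56.7025
  x_1 = 0.1175·9 + 1.0895·79 + 0.0874·85 + 0.1694·42 + 0.0828·76 = 107.9597
  x_2 = 0.1345·9 + 0.1876·79 + 1.2286·85 + 0.1788·42 + 0.2575·76 = 147.5411
  x_3 = 0.1088·9 + 0.2186·79 + 0.0951·85 + 1.1363·42 + 0.1093·76 = 82.3589
  x_4 = 0.1819·9 + 0.1342·79 + 0.1492·85 + 0.2341·42 + 1.2640·76 = 130.8205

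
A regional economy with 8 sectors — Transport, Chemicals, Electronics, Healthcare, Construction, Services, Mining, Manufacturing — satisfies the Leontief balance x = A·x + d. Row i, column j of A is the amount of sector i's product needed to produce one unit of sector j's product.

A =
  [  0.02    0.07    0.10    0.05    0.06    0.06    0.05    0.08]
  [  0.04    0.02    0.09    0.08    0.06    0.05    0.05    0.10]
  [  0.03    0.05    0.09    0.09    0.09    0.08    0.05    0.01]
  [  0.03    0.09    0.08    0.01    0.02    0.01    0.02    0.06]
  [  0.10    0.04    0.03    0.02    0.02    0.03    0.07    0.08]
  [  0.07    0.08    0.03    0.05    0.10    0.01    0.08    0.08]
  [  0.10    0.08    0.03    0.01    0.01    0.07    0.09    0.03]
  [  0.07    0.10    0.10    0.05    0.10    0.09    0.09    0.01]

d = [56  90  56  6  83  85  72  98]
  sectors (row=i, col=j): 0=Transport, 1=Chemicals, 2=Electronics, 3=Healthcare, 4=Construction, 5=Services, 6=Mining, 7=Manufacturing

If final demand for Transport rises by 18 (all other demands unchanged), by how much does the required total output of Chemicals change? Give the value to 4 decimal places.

1.6710

Form M = I − A:
  [  0.98   -0.07   -0.10   -0.05   -0.06   -0.06   -0.05   -0.08]
  [ -0.04    0.98   -0.09   -0.08   -0.06   -0.05   -0.05   -0.10]
  [ -0.03   -0.05    0.91   -0.09   -0.09   -0.08   -0.05   -0.01]
  [ -0.03   -0.09   -0.08    0.99   -0.02   -0.01   -0.02   -0.06]
  [ -0.10   -0.04   -0.03   -0.02    0.98   -0.03   -0.07   -0.08]
  [ -0.07   -0.08   -0.03   -0.05   -0.10    0.99   -0.08   -0.08]
  [ -0.10   -0.08   -0.03   -0.01   -0.01   -0.07    0.91   -0.03]
  [ -0.07   -0.10   -0.10   -0.05   -0.10   -0.09   -0.09    0.99]
Leontief inverse L = M⁻¹:
  [  1.0735    0.1294    0.1642    0.0950    0.1160    0.1087    0.1084    0.1287]
  [  0.0928    1.0826    0.1546    0.1220    0.1147    0.0984    0.1077    0.1463]
  [  0.0814    0.1067    1.1486    0.1302    0.1393    0.1216    0.1037    0.0611]
  [  0.0629    0.1271    0.1268    1.0438    0.0593    0.0453    0.0581    0.0927]
  [  0.1424    0.0908    0.0840    0.0546    1.0644    0.0721    0.1187    0.1203]
  [  0.1261    0.1398    0.0948    0.0910    0.1500    1.0599    0.1397    0.1328]
  [  0.1452    0.1316    0.0849    0.0479    0.0567    0.1122    1.1417    0.0770]
  [  0.1357    0.1695    0.1745    0.1031    0.1632    0.1460    0.1604    1.0760]
Total output x = L · d:
  x_0 = 1.0735·56 + 0.1294·90 + 0.1642·56 + 0.0950·6 + 0.1160·83 + 0.1087·85 + 0.1084·72 + 0.1287·98 = 120.8083
  x_1 = 0.0928·56 + 1.0826·90 + 0.1546·56 + 0.1220·6 + 0.1147·83 + 0.0984·85 + 0.1077·72 + 0.1463·98 = 152.0022
  x_2 = 0.0814·56 + 0.1067·90 + 1.1486·56 + 0.1302·6 + 0.1393·83 + 0.1216·85 + 0.1037·72 + 0.0611·98 = 114.6117
  x_3 = 0.0629·56 + 0.1271·90 + 0.1268·56 + 1.0438·6 + 0.0593·83 + 0.0453·85 + 0.0581·72 + 0.0927·98 = 50.3605
  x_4 = 0.1424·56 + 0.0908·90 + 0.0840·56 + 0.0546·6 + 1.0644·83 + 0.0721·85 + 0.1187·72 + 0.1203·98 = 135.9871
  x_5 = 0.1261·56 + 0.1398·90 + 0.0948·56 + 0.0910·6 + 0.1500·83 + 1.0599·85 + 0.1397·72 + 0.1328·98 = 151.1009
  x_6 = 0.1452·56 + 0.1316·90 + 0.0849·56 + 0.0479·6 + 0.0567·83 + 0.1122·85 + 1.1417·72 + 0.0770·98 = 129.0177
  x_7 = 0.1357·56 + 0.1695·90 + 0.1745·56 + 0.1031·6 + 0.1632·83 + 0.1460·85 + 0.1604·72 + 1.0760·98 = 176.2074
Δx_1 = L[1,0] · Δd_0 = 0.0928 · 18 = 1.6710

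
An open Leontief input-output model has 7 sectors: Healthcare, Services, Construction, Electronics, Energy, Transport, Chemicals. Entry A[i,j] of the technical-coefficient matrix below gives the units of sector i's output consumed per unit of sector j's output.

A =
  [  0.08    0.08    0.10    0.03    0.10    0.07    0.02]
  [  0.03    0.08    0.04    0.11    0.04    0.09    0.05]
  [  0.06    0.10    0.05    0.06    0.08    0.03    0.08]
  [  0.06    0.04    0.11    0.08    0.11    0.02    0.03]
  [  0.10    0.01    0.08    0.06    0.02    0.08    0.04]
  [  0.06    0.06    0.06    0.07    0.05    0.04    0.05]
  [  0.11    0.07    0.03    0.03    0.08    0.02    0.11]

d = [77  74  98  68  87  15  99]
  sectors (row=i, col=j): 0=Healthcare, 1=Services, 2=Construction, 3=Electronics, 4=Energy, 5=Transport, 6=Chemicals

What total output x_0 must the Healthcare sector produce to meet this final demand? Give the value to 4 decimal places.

140.4106

Form M = I − A:
  [  0.92   -0.08   -0.10   -0.03   -0.10   -0.07   -0.02]
  [ -0.03    0.92   -0.04   -0.11   -0.04   -0.09   -0.05]
  [ -0.06   -0.10    0.95   -0.06   -0.08   -0.03   -0.08]
  [ -0.06   -0.04   -0.11    0.92   -0.11   -0.02   -0.03]
  [ -0.10   -0.01   -0.08   -0.06    0.98   -0.08   -0.04]
  [ -0.06   -0.06   -0.06   -0.07   -0.05    0.96   -0.05]
  [ -0.11   -0.07   -0.03   -0.03   -0.08   -0.02    0.89]
Leontief inverse L = M⁻¹:
  [  1.1392    0.1340    0.1578    0.0845    0.1552    0.1166    0.0637]
  [  0.0829    1.1277    0.0939    0.1625    0.0943    0.1278    0.0906]
  [  0.1186    0.1510    1.1044    0.1124    0.1349    0.0735    0.1244]
  [  0.1180    0.0888    0.1670    1.1300    0.1651    0.0609    0.0716]
  [  0.1499    0.0564    0.1297    0.1011    1.0719    0.1133    0.0761]
  [  0.1091    0.1040    0.1081    0.1141    0.0989    1.0752    0.0867]
  [  0.1712    0.1207    0.0838    0.0768    0.1353    0.0633    1.1540]
Total output x = L · d:
  x_0 = 1.1392·77 + 0.1340·74 + 0.1578·98 + 0.0845·68 + 0.1552·87 + 0.1166·15 + 0.0637·99 = 140.4106
  x_1 = 0.0829·77 + 1.1277·74 + 0.0939·98 + 0.1625·68 + 0.0943·87 + 0.1278·15 + 0.0906·99 = 129.1711
  x_2 = 0.1186·77 + 0.1510·74 + 1.1044·98 + 0.1124·68 + 0.1349·87 + 0.0735·15 + 0.1244·99 = 161.3402
  x_3 = 0.1180·77 + 0.0888·74 + 0.1670·98 + 1.1300·68 + 0.1651·87 + 0.0609·15 + 0.0716·99 = 131.2249
  x_4 = 0.1499·77 + 0.0564·74 + 0.1297·98 + 0.1011·68 + 1.0719·87 + 0.1133·15 + 0.0761·99 = 137.7915
  x_5 = 0.1091·77 + 0.1040·74 + 0.1081·98 + 0.1141·68 + 0.0989·87 + 1.0752·15 + 0.0867·99 = 67.7673
  x_6 = 0.1712·77 + 0.1207·74 + 0.0838·98 + 0.0768·68 + 0.1353·87 + 0.0633·15 + 1.1540·99 = 162.5199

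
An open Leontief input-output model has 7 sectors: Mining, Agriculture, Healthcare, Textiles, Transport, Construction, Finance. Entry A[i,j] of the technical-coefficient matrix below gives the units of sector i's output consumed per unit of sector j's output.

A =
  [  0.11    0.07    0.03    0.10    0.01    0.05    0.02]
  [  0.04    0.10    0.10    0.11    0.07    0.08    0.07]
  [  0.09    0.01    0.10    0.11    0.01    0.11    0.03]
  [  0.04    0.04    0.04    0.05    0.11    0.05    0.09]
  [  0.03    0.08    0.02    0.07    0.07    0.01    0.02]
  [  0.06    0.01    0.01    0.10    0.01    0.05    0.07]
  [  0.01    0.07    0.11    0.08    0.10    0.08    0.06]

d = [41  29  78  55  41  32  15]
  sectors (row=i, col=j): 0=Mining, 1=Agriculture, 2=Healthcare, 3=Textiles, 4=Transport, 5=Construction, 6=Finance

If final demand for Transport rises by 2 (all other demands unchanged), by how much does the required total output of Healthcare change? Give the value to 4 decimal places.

Form M = I − A:
  [  0.89   -0.07   -0.03   -0.10   -0.01   -0.05   -0.02]
  [ -0.04    0.90   -0.10   -0.11   -0.07   -0.08   -0.07]
  [ -0.09   -0.01    0.90   -0.11   -0.01   -0.11   -0.03]
  [ -0.04   -0.04   -0.04    0.95   -0.11   -0.05   -0.09]
  [ -0.03   -0.08   -0.02   -0.07    0.93   -0.01   -0.02]
  [ -0.06   -0.01   -0.01   -0.10   -0.01    0.95   -0.07]
  [ -0.01   -0.07   -0.11   -0.08   -0.10   -0.08    0.94]
Leontief inverse L = M⁻¹:
  [  1.1506    0.1070    0.0664    0.1591    0.0471    0.0910    0.0576]
  [  0.0920    1.1514    0.1594    0.1964    0.1276    0.1425    0.1249]
  [  0.1383    0.0430    1.1401    0.1779    0.0475    0.1589    0.0724]
  [  0.0744    0.0806    0.0807    1.1107    0.1537    0.0908    0.1265]
  [  0.0557    0.1123    0.0503    0.1143    1.1040    0.0400    0.0486]
  [  0.0876    0.0374    0.0388    0.1436    0.0437    1.0814    0.1011]
  [  0.0550    0.1139    0.1615    0.1560    0.1498    0.1342    1.1068]
Total output x = L · d:
  x_0 = 1.1506·41 + 0.1070·29 + 0.0664·78 + 0.1591·55 + 0.0471·41 + 0.0910·32 + 0.0576·15 = 69.9156
  x_1 = 0.0920·41 + 1.1514·29 + 0.1594·78 + 0.1964·55 + 0.1276·41 + 0.1425·32 + 0.1249·15 = 72.0599
  x_2 = 0.1383·41 + 0.0430·29 + 1.1401·78 + 0.1779·55 + 0.0475·41 + 0.1589·32 + 0.0724·15 = 113.7428
  x_3 = 0.0744·41 + 0.0806·29 + 0.0807·78 + 1.1107·55 + 0.1537·41 + 0.0908·32 + 0.1265·15 = 83.8709
  x_4 = 0.0557·41 + 0.1123·29 + 0.0503·78 + 0.1143·55 + 1.1040·41 + 0.0400·32 + 0.0486·15 = 63.0308
  x_5 = 0.0876·41 + 0.0374·29 + 0.0388·78 + 0.1436·55 + 0.0437·41 + 1.0814·32 + 0.1011·15 = 53.5101
  x_6 = 0.0550·41 + 0.1139·29 + 0.1615·78 + 0.1560·55 + 0.1498·41 + 0.1342·32 + 1.1068·15 = 53.7751
Δx_2 = L[2,4] · Δd_4 = 0.0475 · 2 = 0.0950

0.0950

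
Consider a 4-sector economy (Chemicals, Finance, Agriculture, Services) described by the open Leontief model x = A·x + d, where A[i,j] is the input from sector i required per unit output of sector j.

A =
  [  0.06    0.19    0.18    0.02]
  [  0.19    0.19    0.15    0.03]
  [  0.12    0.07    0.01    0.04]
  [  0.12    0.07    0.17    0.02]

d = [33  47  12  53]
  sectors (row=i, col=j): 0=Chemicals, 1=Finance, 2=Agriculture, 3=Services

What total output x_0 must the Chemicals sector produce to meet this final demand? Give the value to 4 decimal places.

57.9758

Form M = I − A:
  [  0.94   -0.19   -0.18   -0.02]
  [ -0.19    0.81   -0.15   -0.03]
  [ -0.12   -0.07    0.99   -0.04]
  [ -0.12   -0.07   -0.17    0.98]
Leontief inverse L = M⁻¹:
  [  1.1637    0.2996    0.2645    0.0437]
  [  0.3118    1.3360    0.2691    0.0582]
  [  0.1710    0.1371    1.0708    0.0514]
  [  0.1944    0.1559    0.2374    1.0388]
Total output x = L · d:
  x_0 = 1.1637·33 + 0.2996·47 + 0.2645·12 + 0.0437·53 = 57.9758
  x_1 = 0.3118·33 + 1.3360·47 + 0.2691·12 + 0.0582·53 = 79.3994
  x_2 = 0.1710·33 + 0.1371·47 + 1.0708·12 + 0.0514·53 = 27.6576
  x_3 = 0.1944·33 + 0.1559·47 + 0.2374·12 + 1.0388·53 = 71.6499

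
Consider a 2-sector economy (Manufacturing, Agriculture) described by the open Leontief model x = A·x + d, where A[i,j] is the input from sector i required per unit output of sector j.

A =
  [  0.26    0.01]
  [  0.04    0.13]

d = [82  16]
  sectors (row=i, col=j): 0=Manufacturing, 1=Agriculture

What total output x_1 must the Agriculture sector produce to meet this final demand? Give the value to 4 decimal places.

Form M = I − A:
  [  0.74   -0.01]
  [ -0.04    0.87]
Leontief inverse L = M⁻¹:
  [  1.3522    0.0155]
  [  0.0622    1.1501]
Total output x = L · d:
  x_0 = 1.3522·82 + 0.0155·16 = 111.1284
  x_1 = 0.0622·82 + 1.1501·16 = 23.5002

23.5002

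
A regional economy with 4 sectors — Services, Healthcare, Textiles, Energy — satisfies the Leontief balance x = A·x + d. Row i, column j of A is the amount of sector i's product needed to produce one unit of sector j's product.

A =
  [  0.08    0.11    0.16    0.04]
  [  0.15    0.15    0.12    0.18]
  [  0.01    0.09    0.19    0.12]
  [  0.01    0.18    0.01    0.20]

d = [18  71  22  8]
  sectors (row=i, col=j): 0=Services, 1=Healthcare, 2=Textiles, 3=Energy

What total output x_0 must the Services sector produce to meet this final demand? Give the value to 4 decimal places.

41.2701

Form M = I − A:
  [  0.92   -0.11   -0.16   -0.04]
  [ -0.15    0.85   -0.12   -0.18]
  [ -0.01   -0.09    0.81   -0.12]
  [ -0.01   -0.18   -0.01    0.80]
Leontief inverse L = M⁻¹:
  [  1.1242    0.2019    0.2537    0.1397]
  [  0.2186    1.3022    0.2403    0.3400]
  [  0.0476    0.1913    1.2752    0.2367]
  [  0.0638    0.2979    0.0732    1.3312]
Total output x = L · d:
  x_0 = 1.1242·18 + 0.2019·71 + 0.2537·22 + 0.1397·8 = 41.2701
  x_1 = 0.2186·18 + 1.3022·71 + 0.2403·22 + 0.3400·8 = 104.3978
  x_2 = 0.0476·18 + 0.1913·71 + 1.2752·22 + 0.2367·8 = 44.3898
  x_3 = 0.0638·18 + 0.2979·71 + 0.0732·22 + 1.3312·8 = 34.5603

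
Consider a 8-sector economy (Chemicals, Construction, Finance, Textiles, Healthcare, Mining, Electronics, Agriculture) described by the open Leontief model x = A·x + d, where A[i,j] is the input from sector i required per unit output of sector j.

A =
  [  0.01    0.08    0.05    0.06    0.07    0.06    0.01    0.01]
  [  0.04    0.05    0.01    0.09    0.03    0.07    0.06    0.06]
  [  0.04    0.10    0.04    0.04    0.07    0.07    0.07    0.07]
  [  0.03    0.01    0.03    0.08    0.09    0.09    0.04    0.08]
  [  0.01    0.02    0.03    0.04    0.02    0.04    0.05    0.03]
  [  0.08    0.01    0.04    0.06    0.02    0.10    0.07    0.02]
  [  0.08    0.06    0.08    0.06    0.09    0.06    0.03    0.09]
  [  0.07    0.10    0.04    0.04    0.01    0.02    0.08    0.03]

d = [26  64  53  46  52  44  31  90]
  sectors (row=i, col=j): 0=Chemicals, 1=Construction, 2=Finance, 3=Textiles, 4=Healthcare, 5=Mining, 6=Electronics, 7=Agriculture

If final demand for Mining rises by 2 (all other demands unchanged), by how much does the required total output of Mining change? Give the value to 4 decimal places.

2.2962

Form M = I − A:
  [  0.99   -0.08   -0.05   -0.06   -0.07   -0.06   -0.01   -0.01]
  [ -0.04    0.95   -0.01   -0.09   -0.03   -0.07   -0.06   -0.06]
  [ -0.04   -0.10    0.96   -0.04   -0.07   -0.07   -0.07   -0.07]
  [ -0.03   -0.01   -0.03    0.92   -0.09   -0.09   -0.04   -0.08]
  [ -0.01   -0.02   -0.03   -0.04    0.98   -0.04   -0.05   -0.03]
  [ -0.08   -0.01   -0.04   -0.06   -0.02    0.90   -0.07   -0.02]
  [ -0.08   -0.06   -0.08   -0.06   -0.09   -0.06    0.97   -0.09]
  [ -0.07   -0.10   -0.04   -0.04   -0.01   -0.02   -0.08    0.97]
Leontief inverse L = M⁻¹:
  [  1.0353    0.1055    0.0704    0.0961    0.0973    0.1003    0.0417    0.0391]
  [  0.0739    1.0829    0.0381    0.1332    0.0655    0.1168    0.0956    0.0948]
  [  0.0801    0.1432    1.0729    0.0910    0.1093    0.1240    0.1146    0.1112]
  [  0.0652    0.0448    0.0600    1.1228    0.1248    0.1382    0.0799    0.1145]
  [  0.0310    0.0409    0.0476    0.0647    1.0417    0.0677    0.0718    0.0519]
  [  0.1130    0.0432    0.0699    0.1010    0.0571    1.1481    0.1032    0.0522]
  [  0.1198    0.1095    0.1153    0.1131    0.1333    0.1175    1.0782    0.1322]
  [  0.1009    0.1373    0.0672    0.0828    0.0463    0.0642    0.1127    1.0654]
Total output x = L · d:
  x_0 = 1.0353·26 + 0.1055·64 + 0.0704·53 + 0.0961·46 + 0.0973·52 + 0.1003·44 + 0.0417·31 + 0.0391·90 = 56.1065
  x_1 = 0.0739·26 + 1.0829·64 + 0.0381·53 + 0.1332·46 + 0.0655·52 + 0.1168·44 + 0.0956·31 + 0.0948·90 = 99.4177
  x_2 = 0.0801·26 + 0.1432·64 + 1.0729·53 + 0.0910·46 + 0.1093·52 + 0.1240·44 + 0.1146·31 + 0.1112·90 = 97.0025
  x_3 = 0.0652·26 + 0.0448·64 + 0.0600·53 + 1.1228·46 + 0.1248·52 + 0.1382·44 + 0.0799·31 + 0.1145·90 = 84.7500
  x_4 = 0.0310·26 + 0.0409·64 + 0.0476·53 + 0.0647·46 + 1.0417·52 + 0.0677·44 + 0.0718·31 + 0.0519·90 = 72.9713
  x_5 = 0.1130·26 + 0.0432·64 + 0.0699·53 + 0.1010·46 + 0.0571·52 + 1.1481·44 + 0.1032·31 + 0.0522·90 = 75.4394
  x_6 = 0.1198·26 + 0.1095·64 + 0.1153·53 + 0.1131·46 + 0.1333·52 + 0.1175·44 + 1.0782·31 + 0.1322·90 = 78.8634
  x_7 = 0.1009·26 + 0.1373·64 + 0.0672·53 + 0.0828·46 + 0.0463·52 + 0.0642·44 + 0.1127·31 + 1.0654·90 = 123.3886
Δx_5 = L[5,5] · Δd_5 = 1.1481 · 2 = 2.2962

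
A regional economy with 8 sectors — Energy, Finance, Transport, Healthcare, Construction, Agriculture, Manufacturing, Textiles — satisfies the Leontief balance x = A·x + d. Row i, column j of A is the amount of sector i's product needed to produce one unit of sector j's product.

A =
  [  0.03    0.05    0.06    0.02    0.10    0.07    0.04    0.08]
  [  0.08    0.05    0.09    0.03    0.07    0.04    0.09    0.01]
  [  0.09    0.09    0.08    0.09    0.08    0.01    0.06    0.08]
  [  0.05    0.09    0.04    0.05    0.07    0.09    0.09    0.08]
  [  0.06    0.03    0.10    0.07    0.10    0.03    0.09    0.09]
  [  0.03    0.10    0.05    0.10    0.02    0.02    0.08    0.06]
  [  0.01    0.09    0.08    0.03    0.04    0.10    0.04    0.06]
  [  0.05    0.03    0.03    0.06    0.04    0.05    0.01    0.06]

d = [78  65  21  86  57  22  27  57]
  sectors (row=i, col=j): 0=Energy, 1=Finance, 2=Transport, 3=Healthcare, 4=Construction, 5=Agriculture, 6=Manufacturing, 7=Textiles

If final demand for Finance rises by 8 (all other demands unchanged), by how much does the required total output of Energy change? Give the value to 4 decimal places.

0.8360

Form M = I − A:
  [  0.97   -0.05   -0.06   -0.02   -0.10   -0.07   -0.04   -0.08]
  [ -0.08    0.95   -0.09   -0.03   -0.07   -0.04   -0.09   -0.01]
  [ -0.09   -0.09    0.92   -0.09   -0.08   -0.01   -0.06   -0.08]
  [ -0.05   -0.09   -0.04    0.95   -0.07   -0.09   -0.09   -0.08]
  [ -0.06   -0.03   -0.10   -0.07    0.90   -0.03   -0.09   -0.09]
  [ -0.03   -0.10   -0.05   -0.10   -0.02    0.98   -0.08   -0.06]
  [ -0.01   -0.09   -0.08   -0.03   -0.04   -0.10    0.96   -0.06]
  [ -0.05   -0.03   -0.03   -0.06   -0.04   -0.05   -0.01    0.94]
Leontief inverse L = M⁻¹:
  [  1.0754    0.1045    0.1191    0.0720    0.1565    0.1103    0.0941    0.1369]
  [  0.1260    1.1108    0.1544    0.0802    0.1319    0.0859    0.1468    0.0700]
  [  0.1494    0.1610    1.1562    0.1504    0.1577    0.0688    0.1298    0.1534]
  [  0.1029    0.1602    0.1118    1.1100    0.1369    0.1446    0.1568    0.1468]
  [  0.1169    0.1016    0.1747    0.1333    1.1742    0.0869    0.1569    0.1652]
  [  0.0759    0.1597    0.1090    0.1467    0.0768    1.0690    0.1362    0.1142]
  [  0.0566    0.1489    0.1386    0.0823    0.0934    0.1396    1.0959    0.1130]
  [  0.0822    0.0708    0.0700    0.0964    0.0814    0.0821    0.0494    1.1019]
Total output x = L · d:
  x_0 = 1.0754·78 + 0.1045·65 + 0.1191·21 + 0.0720·86 + 0.1565·57 + 0.1103·22 + 0.0941·27 + 0.1369·57 = 121.0642
  x_1 = 0.1260·78 + 1.1108·65 + 0.1544·21 + 0.0802·86 + 0.1319·57 + 0.0859·22 + 0.1468·27 + 0.0700·57 = 109.5300
  x_2 = 0.1494·78 + 0.1610·65 + 1.1562·21 + 0.1504·86 + 0.1577·57 + 0.0688·22 + 0.1298·27 + 0.1534·57 = 82.0852
  x_3 = 0.1029·78 + 0.1602·65 + 0.1118·21 + 1.1100·86 + 0.1369·57 + 0.1446·22 + 0.1568·27 + 0.1468·57 = 139.8310
  x_4 = 0.1169·78 + 0.1016·65 + 0.1747·21 + 0.1333·86 + 1.1742·57 + 0.0869·22 + 0.1569·27 + 0.1652·57 = 113.3483
  x_5 = 0.0759·78 + 0.1597·65 + 0.1090·21 + 0.1467·86 + 0.0768·57 + 1.0690·22 + 0.1362·27 + 0.1142·57 = 69.2876
  x_6 = 0.0566·78 + 0.1489·65 + 0.1386·21 + 0.0823·86 + 0.0934·57 + 0.1396·22 + 1.0959·27 + 0.1130·57 = 68.5148
  x_7 = 0.0822·78 + 0.0708·65 + 0.0700·21 + 0.0964·86 + 0.0814·57 + 0.0821·22 + 0.0494·27 + 1.1019·57 = 91.3564
Δx_0 = L[0,1] · Δd_1 = 0.1045 · 8 = 0.8360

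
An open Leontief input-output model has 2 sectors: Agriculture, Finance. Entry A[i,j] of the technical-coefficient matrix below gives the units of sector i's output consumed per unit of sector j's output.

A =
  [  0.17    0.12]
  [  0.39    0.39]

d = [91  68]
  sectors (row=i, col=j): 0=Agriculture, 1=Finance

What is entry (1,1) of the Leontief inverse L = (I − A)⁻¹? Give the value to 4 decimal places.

Form M = I − A:
  [  0.83   -0.12]
  [ -0.39    0.61]
Leontief inverse L = M⁻¹:
  [  1.3275    0.2612]
  [  0.8487    1.8063]
Total output x = L · d:
  x_0 = 1.3275·91 + 0.2612·68 = 138.5637
  x_1 = 0.8487·91 + 1.8063·68 = 200.0653

L[1,1] = 1.8063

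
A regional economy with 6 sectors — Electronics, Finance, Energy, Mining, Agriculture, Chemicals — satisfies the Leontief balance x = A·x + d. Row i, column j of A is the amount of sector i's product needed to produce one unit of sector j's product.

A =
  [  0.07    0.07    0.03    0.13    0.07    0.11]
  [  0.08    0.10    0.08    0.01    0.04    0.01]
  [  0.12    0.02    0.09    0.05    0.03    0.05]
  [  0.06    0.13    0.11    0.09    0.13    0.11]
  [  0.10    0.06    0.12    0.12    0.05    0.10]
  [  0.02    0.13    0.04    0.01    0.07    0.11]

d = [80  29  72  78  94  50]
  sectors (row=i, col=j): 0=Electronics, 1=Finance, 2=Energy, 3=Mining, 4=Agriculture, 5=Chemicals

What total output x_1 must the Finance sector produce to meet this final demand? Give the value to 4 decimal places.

64.7842

Form M = I − A:
  [  0.93   -0.07   -0.03   -0.13   -0.07   -0.11]
  [ -0.08    0.90   -0.08   -0.01   -0.04   -0.01]
  [ -0.12   -0.02    0.91   -0.05   -0.03   -0.05]
  [ -0.06   -0.13   -0.11    0.91   -0.13   -0.11]
  [ -0.10   -0.06   -0.12   -0.12    0.95   -0.10]
  [ -0.02   -0.13   -0.04   -0.01   -0.07    0.89]
Leontief inverse L = M⁻¹:
  [  1.1316    0.1530    0.0991    0.1883    0.1324    0.1853]
  [  0.1257    1.1422    0.1218    0.0471    0.0713    0.0491]
  [  0.1694    0.0728    1.1370    0.0982    0.0727    0.1059]
  [  0.1460    0.2255    0.2002    1.1618    0.2001    0.1979]
  [  0.1739    0.1457    0.1964    0.1865    1.1168    0.1827]
  [  0.0667    0.1875    0.0888    0.0433    0.1067    1.1563]
Total output x = L · d:
  x_0 = 1.1316·80 + 0.1530·29 + 0.0991·72 + 0.1883·78 + 0.1324·94 + 0.1853·50 = 138.4921
  x_1 = 0.1257·80 + 1.1422·29 + 0.1218·72 + 0.0471·78 + 0.0713·94 + 0.0491·50 = 64.7842
  x_2 = 0.1694·80 + 0.0728·29 + 1.1370·72 + 0.0982·78 + 0.0727·94 + 0.1059·50 = 117.3190
  x_3 = 0.1460·80 + 0.2255·29 + 0.2002·72 + 1.1618·78 + 0.2001·94 + 0.1979·50 = 151.9576
  x_4 = 0.1739·80 + 0.1457·29 + 0.1964·72 + 0.1865·78 + 1.1168·94 + 0.1827·50 = 160.9355
  x_5 = 0.0667·80 + 0.1875·29 + 0.0888·72 + 0.0433·78 + 0.1067·94 + 1.1563·50 = 88.3928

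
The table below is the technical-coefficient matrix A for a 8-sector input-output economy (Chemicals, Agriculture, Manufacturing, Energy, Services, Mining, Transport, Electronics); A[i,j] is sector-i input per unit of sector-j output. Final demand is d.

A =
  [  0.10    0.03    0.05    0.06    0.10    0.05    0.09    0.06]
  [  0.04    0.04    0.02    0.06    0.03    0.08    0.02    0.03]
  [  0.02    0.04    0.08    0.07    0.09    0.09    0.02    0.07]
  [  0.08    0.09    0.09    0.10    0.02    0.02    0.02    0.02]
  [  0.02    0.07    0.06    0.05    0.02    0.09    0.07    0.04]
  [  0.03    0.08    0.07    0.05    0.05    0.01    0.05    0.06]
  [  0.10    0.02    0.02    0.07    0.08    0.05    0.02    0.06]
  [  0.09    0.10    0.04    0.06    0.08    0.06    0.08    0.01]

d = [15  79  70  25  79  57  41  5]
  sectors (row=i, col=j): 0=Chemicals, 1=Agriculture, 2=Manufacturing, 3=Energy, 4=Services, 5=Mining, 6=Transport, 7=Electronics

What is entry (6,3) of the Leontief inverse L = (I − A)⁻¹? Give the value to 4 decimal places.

Form M = I − A:
  [  0.90   -0.03   -0.05   -0.06   -0.10   -0.05   -0.09   -0.06]
  [ -0.04    0.96   -0.02   -0.06   -0.03   -0.08   -0.02   -0.03]
  [ -0.02   -0.04    0.92   -0.07   -0.09   -0.09   -0.02   -0.07]
  [ -0.08   -0.09   -0.09    0.90   -0.02   -0.02   -0.02   -0.02]
  [ -0.02   -0.07   -0.06   -0.05    0.98   -0.09   -0.07   -0.04]
  [ -0.03   -0.08   -0.07   -0.05   -0.05    0.99   -0.05   -0.06]
  [ -0.10   -0.02   -0.02   -0.07   -0.08   -0.05    0.98   -0.06]
  [ -0.09   -0.10   -0.04   -0.06   -0.08   -0.06   -0.08    0.99]
Leontief inverse L = M⁻¹:
  [  1.1610    0.0861    0.1029    0.1234    0.1582    0.1051    0.1381    0.1039]
  [  0.0731    1.0754    0.0525    0.0973    0.0609    0.1085    0.0461    0.0545]
  [  0.0654    0.0947    1.1302    0.1255    0.1365    0.1381    0.0591    0.1067]
  [  0.1265    0.1347    0.1354    1.1540    0.0651    0.0648    0.0531    0.0544]
  [  0.0624    0.1133    0.1000    0.0984    1.0622    0.1295    0.1005    0.0731]
  [  0.0715    0.1212    0.1077    0.0970    0.0905    1.0530    0.0808    0.0900]
  [  0.1479    0.0669    0.0634    0.1199    0.1242    0.0915    1.0602    0.0927]
  [  0.1446    0.1504    0.0882    0.1196    0.1314    0.1117    0.1215    1.0515]
Total output x = L · d:
  x_0 = 1.1610·15 + 0.0861·79 + 0.1029·70 + 0.1234·25 + 0.1582·79 + 0.1051·57 + 0.1381·41 + 0.1039·5 = 59.1751
  x_1 = 0.0731·15 + 1.0754·79 + 0.0525·70 + 0.0973·25 + 0.0609·79 + 0.1085·57 + 0.0461·41 + 0.0545·5 = 105.3169
  x_2 = 0.0654·15 + 0.0947·79 + 1.1302·70 + 0.1255·25 + 0.1365·79 + 0.1381·57 + 0.0591·41 + 0.1067·5 = 112.3253
  x_3 = 0.1265·15 + 0.1347·79 + 0.1354·70 + 1.1540·25 + 0.0651·79 + 0.0648·57 + 0.0531·41 + 0.0544·5 = 62.1525
  x_4 = 0.0624·15 + 0.1133·79 + 0.1000·70 + 0.0984·25 + 1.0622·79 + 0.1295·57 + 0.1005·41 + 0.0731·5 = 115.1255
  x_5 = 0.0715·15 + 0.1212·79 + 0.1077·70 + 0.0970·25 + 0.0905·79 + 1.0530·57 + 0.0808·41 + 0.0900·5 = 91.5495
  x_6 = 0.1479·15 + 0.0669·79 + 0.0634·70 + 0.1199·25 + 0.1242·79 + 0.0915·57 + 1.0602·41 + 0.0927·5 = 73.8983
  x_7 = 0.1446·15 + 0.1504·79 + 0.0882·70 + 0.1196·25 + 0.1314·79 + 0.1117·57 + 0.1215·41 + 1.0515·5 = 50.1965

L[6,3] = 0.1199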